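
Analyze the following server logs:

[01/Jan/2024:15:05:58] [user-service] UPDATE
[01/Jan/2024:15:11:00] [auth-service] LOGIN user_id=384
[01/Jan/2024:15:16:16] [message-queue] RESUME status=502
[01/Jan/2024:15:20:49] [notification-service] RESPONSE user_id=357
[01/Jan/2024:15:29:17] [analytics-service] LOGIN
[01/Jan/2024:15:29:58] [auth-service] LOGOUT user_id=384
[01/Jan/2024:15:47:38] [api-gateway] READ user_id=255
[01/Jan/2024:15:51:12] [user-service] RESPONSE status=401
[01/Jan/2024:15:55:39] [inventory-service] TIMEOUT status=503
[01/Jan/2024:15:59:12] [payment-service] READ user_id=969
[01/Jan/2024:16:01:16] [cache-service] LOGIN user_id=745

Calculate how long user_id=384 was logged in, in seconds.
1138

To calculate session duration:

1. Find LOGIN event for user_id=384: 01/Jan/2024:15:11:00
2. Find LOGOUT event for user_id=384: 01/Jan/2024:15:29:58
3. Session duration: 01/Jan/2024:15:29:58 - 01/Jan/2024:15:11:00 = 1138 seconds (18 minutes)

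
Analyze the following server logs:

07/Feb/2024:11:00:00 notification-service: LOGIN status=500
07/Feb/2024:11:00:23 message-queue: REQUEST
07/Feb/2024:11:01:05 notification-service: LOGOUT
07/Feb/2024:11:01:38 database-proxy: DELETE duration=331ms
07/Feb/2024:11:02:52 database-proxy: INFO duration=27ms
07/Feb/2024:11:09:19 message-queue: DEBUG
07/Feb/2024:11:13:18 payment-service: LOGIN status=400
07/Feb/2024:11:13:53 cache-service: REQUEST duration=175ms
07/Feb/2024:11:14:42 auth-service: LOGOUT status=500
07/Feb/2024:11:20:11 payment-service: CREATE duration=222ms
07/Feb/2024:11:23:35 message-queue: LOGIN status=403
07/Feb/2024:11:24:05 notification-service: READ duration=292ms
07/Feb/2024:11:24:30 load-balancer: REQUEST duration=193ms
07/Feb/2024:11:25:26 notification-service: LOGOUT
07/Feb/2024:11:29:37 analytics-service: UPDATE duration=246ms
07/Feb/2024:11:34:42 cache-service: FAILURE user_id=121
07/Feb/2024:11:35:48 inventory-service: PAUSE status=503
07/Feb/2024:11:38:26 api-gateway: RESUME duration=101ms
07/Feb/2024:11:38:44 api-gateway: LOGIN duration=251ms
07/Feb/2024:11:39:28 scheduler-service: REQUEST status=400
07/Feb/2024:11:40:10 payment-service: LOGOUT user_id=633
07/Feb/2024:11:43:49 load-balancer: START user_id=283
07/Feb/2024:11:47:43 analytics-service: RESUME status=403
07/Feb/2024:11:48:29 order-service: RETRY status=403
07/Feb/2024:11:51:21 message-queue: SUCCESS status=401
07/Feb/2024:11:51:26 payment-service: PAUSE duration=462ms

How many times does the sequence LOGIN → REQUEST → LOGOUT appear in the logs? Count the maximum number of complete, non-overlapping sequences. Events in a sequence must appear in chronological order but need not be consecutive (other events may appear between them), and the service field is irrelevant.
4

To count sequences:

1. Look for pattern: LOGIN → REQUEST → LOGOUT
2. Greedily scan the log in chronological order, matching each sequence element in turn (ignoring service)
3. Each time the full pattern completes, increment the count and restart matching from the next event
4. Complete non-overlapping sequences found: 4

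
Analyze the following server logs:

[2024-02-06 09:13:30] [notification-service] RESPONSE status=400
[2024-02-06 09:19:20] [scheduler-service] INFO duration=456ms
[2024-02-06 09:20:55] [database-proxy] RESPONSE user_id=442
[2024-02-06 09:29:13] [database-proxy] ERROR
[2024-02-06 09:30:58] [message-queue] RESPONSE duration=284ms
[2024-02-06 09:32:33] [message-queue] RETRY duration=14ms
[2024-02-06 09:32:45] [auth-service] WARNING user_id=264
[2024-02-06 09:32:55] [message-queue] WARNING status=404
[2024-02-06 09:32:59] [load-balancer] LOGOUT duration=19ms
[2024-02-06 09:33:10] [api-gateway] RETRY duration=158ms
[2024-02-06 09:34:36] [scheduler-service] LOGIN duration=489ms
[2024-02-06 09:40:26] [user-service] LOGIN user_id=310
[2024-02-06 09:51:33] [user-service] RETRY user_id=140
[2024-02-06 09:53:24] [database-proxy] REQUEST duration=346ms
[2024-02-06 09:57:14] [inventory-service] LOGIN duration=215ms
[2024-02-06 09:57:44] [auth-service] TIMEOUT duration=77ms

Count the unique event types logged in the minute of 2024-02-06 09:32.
3

To count unique event types:

1. Filter events in the minute starting at 2024-02-06 09:32
2. Extract event types from matching entries
3. Count unique types: 3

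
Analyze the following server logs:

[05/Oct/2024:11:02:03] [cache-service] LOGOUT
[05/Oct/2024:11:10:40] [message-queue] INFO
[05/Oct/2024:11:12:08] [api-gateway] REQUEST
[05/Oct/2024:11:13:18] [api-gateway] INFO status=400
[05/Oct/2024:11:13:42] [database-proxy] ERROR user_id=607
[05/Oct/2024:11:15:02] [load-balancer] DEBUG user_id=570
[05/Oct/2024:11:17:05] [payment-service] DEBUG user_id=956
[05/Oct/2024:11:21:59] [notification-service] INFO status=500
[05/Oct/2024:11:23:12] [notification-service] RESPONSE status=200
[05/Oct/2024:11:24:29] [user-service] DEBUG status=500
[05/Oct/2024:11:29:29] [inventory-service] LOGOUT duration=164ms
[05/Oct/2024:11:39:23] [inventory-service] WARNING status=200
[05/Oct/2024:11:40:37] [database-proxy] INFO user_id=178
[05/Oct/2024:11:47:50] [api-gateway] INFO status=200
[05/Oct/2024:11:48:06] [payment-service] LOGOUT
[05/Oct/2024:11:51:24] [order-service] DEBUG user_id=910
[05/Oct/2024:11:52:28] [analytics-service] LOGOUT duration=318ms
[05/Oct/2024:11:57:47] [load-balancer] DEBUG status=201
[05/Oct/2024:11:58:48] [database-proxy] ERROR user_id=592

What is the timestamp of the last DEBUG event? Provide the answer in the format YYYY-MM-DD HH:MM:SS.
2024-10-05 11:57:47

To find the last event:

1. Filter for all DEBUG events
2. Sort by timestamp
3. Select the last one
4. Timestamp: 2024-10-05 11:57:47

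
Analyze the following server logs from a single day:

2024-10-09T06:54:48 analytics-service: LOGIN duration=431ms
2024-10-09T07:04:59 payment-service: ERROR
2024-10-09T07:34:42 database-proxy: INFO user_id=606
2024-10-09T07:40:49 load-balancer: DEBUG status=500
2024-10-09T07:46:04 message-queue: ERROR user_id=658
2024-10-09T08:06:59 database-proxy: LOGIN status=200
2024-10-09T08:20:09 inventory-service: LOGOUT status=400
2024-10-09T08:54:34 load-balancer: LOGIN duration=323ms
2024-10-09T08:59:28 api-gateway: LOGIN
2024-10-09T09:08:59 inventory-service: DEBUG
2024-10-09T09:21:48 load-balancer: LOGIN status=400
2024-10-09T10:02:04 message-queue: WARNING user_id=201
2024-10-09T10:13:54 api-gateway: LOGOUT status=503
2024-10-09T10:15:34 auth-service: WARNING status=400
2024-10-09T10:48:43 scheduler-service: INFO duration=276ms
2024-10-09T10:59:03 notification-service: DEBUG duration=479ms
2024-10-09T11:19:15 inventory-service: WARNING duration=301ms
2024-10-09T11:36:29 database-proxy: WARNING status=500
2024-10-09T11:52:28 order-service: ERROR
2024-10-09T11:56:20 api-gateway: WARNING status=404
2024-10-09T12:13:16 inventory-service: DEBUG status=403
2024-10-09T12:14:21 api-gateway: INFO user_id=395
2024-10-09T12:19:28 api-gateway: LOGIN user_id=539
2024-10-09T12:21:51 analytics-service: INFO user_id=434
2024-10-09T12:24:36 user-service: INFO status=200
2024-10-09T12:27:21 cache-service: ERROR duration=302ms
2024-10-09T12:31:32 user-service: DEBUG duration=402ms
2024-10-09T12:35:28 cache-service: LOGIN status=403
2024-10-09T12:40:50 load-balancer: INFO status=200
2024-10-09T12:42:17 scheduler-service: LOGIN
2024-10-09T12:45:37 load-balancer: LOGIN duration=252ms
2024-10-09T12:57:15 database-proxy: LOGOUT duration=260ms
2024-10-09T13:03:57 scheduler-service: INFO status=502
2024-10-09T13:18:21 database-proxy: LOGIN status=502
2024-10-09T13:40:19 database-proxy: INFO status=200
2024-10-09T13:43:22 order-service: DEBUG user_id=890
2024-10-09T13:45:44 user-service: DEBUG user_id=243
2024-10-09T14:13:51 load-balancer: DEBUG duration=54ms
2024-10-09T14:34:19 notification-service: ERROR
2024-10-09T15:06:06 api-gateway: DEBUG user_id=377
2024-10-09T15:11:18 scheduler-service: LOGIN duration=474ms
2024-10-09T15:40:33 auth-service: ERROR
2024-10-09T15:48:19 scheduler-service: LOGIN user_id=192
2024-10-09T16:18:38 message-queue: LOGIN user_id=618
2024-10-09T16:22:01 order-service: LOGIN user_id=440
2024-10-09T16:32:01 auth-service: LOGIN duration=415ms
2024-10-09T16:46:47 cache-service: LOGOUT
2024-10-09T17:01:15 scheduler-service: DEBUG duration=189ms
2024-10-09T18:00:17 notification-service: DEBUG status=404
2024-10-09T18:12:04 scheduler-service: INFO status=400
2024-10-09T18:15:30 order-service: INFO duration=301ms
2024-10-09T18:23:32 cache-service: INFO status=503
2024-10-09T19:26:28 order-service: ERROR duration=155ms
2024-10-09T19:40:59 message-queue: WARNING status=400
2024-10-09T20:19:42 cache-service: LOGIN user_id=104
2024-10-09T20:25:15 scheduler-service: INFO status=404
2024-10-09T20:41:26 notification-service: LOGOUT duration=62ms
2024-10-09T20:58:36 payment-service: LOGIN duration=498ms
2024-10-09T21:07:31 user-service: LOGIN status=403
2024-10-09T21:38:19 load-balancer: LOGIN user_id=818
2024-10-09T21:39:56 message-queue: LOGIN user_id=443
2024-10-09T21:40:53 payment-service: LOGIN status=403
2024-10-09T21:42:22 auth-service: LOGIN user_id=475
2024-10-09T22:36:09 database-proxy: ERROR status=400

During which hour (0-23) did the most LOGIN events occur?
21

To find the peak hour:

1. Group all LOGIN events by hour
2. Count events in each hour
3. Find hour with maximum count
4. Peak hour: 21 (with 5 events)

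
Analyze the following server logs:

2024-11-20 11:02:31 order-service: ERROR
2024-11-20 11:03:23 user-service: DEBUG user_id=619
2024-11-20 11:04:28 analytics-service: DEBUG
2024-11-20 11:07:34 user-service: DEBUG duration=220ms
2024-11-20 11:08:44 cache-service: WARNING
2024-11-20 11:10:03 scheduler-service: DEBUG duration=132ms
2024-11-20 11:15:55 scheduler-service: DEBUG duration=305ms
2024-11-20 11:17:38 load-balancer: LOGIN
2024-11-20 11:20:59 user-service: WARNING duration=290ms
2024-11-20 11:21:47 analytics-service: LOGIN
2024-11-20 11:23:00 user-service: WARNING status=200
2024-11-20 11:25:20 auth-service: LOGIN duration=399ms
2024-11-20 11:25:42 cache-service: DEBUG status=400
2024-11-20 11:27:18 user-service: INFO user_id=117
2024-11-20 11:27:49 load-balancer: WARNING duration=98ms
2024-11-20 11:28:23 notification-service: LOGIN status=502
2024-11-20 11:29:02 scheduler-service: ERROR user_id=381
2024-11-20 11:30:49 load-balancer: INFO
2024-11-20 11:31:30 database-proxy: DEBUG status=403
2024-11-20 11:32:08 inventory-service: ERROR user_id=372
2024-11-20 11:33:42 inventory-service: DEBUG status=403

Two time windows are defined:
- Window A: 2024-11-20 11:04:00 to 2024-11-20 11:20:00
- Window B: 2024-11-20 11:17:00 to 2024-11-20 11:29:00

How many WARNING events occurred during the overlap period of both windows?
0

To find overlap events:

1. Window A: 2024-11-20 11:04:00 to 2024-11-20 11:20:00
2. Window B: 2024-11-20 11:17:00 to 2024-11-20 11:29:00
3. Overlap period: 2024-11-20 11:17:00 to 2024-11-20 11:20:00
4. Count WARNING events in overlap: 0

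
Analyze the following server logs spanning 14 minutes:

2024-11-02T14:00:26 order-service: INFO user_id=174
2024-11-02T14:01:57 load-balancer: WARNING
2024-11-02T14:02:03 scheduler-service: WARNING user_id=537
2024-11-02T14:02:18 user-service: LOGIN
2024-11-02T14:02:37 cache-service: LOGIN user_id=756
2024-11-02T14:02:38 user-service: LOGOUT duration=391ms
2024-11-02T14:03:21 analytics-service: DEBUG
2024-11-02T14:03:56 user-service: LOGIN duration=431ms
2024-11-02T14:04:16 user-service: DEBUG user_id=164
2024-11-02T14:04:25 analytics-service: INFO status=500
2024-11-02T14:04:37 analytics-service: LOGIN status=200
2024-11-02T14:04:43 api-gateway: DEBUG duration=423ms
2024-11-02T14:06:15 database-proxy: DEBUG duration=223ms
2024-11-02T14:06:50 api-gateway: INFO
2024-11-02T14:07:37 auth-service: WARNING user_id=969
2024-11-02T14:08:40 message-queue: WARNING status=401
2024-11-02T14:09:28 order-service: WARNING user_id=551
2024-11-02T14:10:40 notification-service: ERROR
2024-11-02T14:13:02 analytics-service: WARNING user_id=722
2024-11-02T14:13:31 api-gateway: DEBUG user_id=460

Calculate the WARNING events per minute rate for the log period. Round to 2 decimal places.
0.43

To calculate the rate:

1. Count total WARNING events: 6
2. Total time period: 14 minutes
3. Rate = 6 / 14 = 0.43 events per minute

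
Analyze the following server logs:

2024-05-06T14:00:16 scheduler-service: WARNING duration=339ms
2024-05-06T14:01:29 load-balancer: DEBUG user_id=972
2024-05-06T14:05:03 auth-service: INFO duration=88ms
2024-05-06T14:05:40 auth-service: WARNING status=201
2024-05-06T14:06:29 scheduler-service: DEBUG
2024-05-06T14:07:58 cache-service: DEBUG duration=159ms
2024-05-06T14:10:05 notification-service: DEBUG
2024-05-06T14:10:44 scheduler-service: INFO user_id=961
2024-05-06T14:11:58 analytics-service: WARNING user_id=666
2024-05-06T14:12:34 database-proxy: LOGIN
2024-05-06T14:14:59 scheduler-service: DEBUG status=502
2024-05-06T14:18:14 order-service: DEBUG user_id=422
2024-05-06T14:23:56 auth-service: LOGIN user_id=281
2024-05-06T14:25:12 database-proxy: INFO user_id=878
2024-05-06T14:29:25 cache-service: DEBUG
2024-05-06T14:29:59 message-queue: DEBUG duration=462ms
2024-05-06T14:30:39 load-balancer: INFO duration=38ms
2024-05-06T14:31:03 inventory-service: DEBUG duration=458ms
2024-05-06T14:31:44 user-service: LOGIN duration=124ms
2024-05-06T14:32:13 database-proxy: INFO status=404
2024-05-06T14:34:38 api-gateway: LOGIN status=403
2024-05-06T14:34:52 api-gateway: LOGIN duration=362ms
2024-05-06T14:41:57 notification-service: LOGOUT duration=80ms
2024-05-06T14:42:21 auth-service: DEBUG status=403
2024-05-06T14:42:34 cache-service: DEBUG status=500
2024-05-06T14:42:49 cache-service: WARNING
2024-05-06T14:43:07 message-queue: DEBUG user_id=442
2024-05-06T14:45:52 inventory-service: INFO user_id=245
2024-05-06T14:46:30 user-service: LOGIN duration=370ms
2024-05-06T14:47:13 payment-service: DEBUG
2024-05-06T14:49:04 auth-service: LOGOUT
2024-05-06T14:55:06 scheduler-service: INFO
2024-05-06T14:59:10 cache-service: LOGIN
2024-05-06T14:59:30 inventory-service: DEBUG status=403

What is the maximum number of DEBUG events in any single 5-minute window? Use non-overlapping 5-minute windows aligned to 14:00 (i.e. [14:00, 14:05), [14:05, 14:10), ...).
3

To find the burst window:

1. Divide the log period into non-overlapping 5-minute windows starting at 14:00
2. Count DEBUG events in each window
3. Find the window with maximum count
4. Maximum events in a window: 3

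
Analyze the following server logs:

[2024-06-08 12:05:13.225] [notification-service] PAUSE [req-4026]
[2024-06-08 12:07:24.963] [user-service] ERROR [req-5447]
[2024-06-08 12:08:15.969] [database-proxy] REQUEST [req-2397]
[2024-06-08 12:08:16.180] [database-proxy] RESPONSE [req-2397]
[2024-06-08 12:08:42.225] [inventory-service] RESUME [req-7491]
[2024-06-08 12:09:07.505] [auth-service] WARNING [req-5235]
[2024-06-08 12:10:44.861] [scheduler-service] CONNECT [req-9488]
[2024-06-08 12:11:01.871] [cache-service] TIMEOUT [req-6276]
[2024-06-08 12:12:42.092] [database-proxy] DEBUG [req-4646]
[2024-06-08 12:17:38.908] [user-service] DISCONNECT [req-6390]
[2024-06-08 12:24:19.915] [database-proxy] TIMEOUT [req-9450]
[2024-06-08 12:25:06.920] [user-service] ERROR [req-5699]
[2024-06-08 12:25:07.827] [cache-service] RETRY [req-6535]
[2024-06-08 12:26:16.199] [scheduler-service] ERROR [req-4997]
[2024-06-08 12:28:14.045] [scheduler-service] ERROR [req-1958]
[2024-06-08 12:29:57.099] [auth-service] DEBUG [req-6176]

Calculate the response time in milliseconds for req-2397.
211

To calculate latency:

1. Find REQUEST with id req-2397: 2024-06-08 12:08:15.969
2. Find RESPONSE with id req-2397: 2024-06-08 12:08:16.180
3. Latency: 2024-06-08 12:08:16.180 - 2024-06-08 12:08:15.969 = 211ms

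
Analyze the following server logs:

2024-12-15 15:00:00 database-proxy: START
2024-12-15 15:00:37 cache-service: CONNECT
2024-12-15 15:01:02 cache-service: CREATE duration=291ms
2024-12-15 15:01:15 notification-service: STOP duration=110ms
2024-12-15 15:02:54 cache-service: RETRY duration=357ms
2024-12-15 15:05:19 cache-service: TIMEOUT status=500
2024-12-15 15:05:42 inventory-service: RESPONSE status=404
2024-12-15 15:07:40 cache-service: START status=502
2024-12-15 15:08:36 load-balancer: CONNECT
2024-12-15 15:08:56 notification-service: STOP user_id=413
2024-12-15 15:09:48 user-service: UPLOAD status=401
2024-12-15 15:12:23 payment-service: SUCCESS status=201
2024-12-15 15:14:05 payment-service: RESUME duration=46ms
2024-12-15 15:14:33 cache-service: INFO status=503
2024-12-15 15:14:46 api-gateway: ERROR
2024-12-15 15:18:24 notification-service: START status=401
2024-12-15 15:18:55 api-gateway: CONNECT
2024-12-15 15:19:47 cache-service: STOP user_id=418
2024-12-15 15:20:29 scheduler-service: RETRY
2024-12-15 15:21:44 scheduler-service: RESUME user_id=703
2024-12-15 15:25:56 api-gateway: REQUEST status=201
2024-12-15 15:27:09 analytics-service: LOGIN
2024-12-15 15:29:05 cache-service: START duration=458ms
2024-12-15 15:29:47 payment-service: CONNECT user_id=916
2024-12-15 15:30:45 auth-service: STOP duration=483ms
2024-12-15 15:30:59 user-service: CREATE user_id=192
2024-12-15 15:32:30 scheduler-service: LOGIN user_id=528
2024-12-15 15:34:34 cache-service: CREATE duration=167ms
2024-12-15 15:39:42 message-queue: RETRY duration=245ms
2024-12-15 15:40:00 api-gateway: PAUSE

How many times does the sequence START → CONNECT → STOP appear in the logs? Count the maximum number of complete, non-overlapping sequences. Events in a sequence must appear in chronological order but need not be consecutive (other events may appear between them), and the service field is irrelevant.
4

To count sequences:

1. Look for pattern: START → CONNECT → STOP
2. Greedily scan the log in chronological order, matching each sequence element in turn (ignoring service)
3. Each time the full pattern completes, increment the count and restart matching from the next event
4. Complete non-overlapping sequences found: 4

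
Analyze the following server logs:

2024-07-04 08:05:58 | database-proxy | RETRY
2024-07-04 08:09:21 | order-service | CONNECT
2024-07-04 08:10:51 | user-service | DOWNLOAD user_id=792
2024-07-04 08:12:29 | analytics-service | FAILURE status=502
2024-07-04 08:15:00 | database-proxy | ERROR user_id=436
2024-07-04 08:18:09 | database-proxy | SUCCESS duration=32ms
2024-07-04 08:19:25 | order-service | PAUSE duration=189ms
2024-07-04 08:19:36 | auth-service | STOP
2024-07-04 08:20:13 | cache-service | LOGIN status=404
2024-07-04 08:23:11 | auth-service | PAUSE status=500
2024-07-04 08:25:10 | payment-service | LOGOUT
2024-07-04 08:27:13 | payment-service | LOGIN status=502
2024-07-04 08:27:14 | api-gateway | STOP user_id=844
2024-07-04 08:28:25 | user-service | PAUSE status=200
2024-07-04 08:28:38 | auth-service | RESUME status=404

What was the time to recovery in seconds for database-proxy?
189

To calculate recovery time:

1. Find ERROR event for database-proxy: 2024-07-04 08:15:00
2. Find next SUCCESS event for database-proxy: 2024-07-04 08:18:09
3. Recovery time: 2024-07-04 08:18:09 - 2024-07-04 08:15:00 = 189 seconds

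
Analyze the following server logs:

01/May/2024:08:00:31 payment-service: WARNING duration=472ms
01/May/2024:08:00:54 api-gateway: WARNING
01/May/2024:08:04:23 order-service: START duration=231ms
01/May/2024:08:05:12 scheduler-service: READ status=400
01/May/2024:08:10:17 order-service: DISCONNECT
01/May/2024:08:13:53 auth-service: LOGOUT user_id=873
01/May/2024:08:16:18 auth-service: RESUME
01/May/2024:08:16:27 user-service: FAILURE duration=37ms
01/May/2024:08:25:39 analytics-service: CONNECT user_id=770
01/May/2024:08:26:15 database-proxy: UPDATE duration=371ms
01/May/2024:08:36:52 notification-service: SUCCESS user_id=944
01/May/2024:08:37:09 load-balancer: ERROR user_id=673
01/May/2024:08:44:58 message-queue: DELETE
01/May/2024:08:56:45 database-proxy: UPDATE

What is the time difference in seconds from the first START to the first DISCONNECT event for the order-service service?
354

To find the time between events:

1. Locate the first START event for order-service: 01/May/2024:08:04:23
2. Locate the first DISCONNECT event for order-service: 01/May/2024:08:10:17
3. Calculate the difference: 01/May/2024:08:10:17 - 01/May/2024:08:04:23 = 354 seconds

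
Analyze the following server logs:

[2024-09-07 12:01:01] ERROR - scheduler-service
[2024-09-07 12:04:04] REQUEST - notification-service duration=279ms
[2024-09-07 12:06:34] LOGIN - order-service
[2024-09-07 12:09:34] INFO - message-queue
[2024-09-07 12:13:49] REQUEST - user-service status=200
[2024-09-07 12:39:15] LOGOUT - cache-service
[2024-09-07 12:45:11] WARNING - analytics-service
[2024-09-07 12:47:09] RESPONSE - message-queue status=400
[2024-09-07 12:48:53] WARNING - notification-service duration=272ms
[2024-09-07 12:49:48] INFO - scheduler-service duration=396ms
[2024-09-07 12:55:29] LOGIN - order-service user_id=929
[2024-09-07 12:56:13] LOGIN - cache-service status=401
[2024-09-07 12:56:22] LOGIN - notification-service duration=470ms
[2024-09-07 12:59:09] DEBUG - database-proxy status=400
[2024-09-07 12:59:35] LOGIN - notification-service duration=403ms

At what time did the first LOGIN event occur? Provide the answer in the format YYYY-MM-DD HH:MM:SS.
2024-09-07 12:06:34

To find the first event:

1. Filter for all LOGIN events
2. Sort by timestamp
3. Select the first one
4. Timestamp: 2024-09-07 12:06:34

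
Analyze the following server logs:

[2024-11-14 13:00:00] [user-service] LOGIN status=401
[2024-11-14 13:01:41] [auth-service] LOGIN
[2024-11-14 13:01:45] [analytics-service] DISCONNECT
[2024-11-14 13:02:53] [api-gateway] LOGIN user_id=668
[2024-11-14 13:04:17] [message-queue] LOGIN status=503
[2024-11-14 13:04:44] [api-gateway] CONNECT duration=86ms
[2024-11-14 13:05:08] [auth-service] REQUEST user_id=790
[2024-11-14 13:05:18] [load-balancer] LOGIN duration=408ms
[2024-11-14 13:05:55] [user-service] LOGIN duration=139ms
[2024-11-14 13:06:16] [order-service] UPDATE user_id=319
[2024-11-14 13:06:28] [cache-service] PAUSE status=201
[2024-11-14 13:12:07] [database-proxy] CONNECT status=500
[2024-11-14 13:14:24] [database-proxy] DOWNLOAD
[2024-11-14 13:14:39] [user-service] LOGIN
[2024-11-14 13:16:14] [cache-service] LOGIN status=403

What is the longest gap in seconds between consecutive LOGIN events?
524

To find the longest gap:

1. Extract all LOGIN events in chronological order
2. Calculate time differences between consecutive events
3. Find the maximum difference
4. Longest gap: 524 seconds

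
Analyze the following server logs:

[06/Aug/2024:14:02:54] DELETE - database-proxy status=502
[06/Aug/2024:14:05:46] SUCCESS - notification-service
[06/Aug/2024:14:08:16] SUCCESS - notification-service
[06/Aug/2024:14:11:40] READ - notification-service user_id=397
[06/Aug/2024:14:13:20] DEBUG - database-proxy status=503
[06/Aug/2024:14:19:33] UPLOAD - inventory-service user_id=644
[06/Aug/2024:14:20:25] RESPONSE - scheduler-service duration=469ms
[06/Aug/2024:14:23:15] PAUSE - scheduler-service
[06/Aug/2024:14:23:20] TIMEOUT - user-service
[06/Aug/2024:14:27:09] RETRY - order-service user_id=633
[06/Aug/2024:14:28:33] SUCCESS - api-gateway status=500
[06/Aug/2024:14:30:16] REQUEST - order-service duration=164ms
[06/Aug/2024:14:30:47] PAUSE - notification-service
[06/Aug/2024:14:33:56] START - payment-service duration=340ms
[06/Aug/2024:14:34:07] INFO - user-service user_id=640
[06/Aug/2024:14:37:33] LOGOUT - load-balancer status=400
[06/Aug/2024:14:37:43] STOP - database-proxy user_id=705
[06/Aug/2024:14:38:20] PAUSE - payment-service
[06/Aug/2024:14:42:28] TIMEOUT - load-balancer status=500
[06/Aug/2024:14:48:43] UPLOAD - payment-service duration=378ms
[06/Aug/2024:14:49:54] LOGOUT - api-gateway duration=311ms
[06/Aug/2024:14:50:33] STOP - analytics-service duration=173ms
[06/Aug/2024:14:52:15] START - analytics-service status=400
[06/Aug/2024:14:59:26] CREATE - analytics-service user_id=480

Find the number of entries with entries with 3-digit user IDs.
6

To find matching entries:

1. Pattern to match: entries with 3-digit user IDs
2. Scan each log entry for the pattern
3. Count matches: 6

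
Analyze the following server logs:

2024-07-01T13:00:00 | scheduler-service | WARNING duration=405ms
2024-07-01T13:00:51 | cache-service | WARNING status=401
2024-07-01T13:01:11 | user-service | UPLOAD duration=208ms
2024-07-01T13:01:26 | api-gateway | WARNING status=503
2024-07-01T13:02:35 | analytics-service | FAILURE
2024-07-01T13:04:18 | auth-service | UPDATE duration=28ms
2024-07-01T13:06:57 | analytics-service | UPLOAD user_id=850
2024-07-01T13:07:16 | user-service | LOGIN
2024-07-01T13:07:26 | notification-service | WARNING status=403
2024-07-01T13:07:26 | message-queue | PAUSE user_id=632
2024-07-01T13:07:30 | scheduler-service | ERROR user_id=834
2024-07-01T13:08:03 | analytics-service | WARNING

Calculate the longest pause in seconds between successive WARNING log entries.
360

To find the longest gap:

1. Extract all WARNING events in chronological order
2. Calculate time differences between consecutive events
3. Find the maximum difference
4. Longest gap: 360 seconds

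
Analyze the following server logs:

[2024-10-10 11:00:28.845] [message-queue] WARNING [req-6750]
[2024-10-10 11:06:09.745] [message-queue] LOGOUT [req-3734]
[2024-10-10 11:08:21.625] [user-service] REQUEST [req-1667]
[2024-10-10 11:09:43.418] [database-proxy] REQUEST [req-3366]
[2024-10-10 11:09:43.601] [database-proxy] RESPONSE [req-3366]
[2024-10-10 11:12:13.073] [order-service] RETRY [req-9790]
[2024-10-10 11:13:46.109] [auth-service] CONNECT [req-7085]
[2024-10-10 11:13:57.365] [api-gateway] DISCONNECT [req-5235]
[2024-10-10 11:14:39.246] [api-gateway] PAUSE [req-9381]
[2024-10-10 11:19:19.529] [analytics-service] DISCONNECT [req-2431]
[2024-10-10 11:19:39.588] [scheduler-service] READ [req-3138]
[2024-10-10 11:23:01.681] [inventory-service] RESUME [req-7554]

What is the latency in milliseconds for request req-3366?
183

To calculate latency:

1. Find REQUEST with id req-3366: 2024-10-10 11:09:43.418
2. Find RESPONSE with id req-3366: 2024-10-10 11:09:43.601
3. Latency: 2024-10-10 11:09:43.601 - 2024-10-10 11:09:43.418 = 183ms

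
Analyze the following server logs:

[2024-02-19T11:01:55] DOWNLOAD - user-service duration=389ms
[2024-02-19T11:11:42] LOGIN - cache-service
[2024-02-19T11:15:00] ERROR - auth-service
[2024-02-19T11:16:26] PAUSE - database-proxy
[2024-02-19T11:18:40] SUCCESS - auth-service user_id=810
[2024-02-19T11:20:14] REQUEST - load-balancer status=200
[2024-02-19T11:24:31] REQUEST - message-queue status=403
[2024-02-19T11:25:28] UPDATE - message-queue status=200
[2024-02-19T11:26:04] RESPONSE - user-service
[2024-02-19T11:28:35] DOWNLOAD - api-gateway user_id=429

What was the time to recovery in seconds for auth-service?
220

To calculate recovery time:

1. Find ERROR event for auth-service: 2024-02-19T11:15:00
2. Find next SUCCESS event for auth-service: 2024-02-19T11:18:40
3. Recovery time: 2024-02-19T11:18:40 - 2024-02-19T11:15:00 = 220 seconds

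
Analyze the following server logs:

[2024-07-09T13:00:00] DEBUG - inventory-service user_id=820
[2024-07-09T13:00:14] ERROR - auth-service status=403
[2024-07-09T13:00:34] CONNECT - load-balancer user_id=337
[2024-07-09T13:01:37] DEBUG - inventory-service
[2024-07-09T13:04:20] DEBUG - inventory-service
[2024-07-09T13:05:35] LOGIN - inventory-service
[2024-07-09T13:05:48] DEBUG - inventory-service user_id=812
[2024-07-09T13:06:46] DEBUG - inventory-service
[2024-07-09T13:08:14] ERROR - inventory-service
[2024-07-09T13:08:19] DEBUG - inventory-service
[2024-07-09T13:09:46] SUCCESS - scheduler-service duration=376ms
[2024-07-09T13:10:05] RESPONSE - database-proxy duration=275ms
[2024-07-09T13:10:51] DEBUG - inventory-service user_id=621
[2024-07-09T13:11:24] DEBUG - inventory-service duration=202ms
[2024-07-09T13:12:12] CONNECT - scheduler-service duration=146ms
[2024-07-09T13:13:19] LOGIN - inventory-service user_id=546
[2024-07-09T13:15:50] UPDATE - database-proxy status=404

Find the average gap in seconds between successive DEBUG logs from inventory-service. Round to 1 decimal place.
97.7

To calculate average interval:

1. Find all DEBUG events for inventory-service in order
2. Calculate time gaps between consecutive events
3. Compute mean of gaps: 684 / 7 = 97.7 seconds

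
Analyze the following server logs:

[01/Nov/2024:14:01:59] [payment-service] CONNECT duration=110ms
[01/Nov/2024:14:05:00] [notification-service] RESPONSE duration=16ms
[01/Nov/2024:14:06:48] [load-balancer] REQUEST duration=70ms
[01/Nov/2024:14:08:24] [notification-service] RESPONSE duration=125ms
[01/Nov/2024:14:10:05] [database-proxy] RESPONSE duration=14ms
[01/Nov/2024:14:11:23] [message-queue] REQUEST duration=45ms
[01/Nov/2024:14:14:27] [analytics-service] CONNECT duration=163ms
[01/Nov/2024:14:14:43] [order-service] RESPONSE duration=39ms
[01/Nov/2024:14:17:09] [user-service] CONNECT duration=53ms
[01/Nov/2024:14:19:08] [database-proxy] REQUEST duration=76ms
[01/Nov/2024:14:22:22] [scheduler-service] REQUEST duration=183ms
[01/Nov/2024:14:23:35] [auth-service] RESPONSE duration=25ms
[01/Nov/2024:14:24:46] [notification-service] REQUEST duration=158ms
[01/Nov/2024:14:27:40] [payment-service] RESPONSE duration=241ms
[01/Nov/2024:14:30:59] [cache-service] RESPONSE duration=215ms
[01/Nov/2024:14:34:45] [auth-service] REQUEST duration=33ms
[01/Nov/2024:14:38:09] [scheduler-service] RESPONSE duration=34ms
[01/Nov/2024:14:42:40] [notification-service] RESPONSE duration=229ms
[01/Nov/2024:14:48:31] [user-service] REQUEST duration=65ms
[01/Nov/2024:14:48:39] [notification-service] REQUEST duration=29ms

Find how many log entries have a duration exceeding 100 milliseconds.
8

To count timeouts:

1. Threshold: 100ms
2. Extract duration from each log entry
3. Count entries where duration > 100
4. Timeout count: 8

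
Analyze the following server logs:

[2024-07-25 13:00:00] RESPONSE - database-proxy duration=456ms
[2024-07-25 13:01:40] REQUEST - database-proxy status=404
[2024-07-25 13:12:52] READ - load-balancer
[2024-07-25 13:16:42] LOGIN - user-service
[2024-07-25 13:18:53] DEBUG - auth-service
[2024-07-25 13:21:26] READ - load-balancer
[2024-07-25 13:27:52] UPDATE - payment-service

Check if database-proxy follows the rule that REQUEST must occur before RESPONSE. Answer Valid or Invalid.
Invalid

To validate ordering:

1. Required order: REQUEST → RESPONSE
2. Rule: REQUEST must occur before RESPONSE
3. Check actual order of events for database-proxy
4. Result: Invalid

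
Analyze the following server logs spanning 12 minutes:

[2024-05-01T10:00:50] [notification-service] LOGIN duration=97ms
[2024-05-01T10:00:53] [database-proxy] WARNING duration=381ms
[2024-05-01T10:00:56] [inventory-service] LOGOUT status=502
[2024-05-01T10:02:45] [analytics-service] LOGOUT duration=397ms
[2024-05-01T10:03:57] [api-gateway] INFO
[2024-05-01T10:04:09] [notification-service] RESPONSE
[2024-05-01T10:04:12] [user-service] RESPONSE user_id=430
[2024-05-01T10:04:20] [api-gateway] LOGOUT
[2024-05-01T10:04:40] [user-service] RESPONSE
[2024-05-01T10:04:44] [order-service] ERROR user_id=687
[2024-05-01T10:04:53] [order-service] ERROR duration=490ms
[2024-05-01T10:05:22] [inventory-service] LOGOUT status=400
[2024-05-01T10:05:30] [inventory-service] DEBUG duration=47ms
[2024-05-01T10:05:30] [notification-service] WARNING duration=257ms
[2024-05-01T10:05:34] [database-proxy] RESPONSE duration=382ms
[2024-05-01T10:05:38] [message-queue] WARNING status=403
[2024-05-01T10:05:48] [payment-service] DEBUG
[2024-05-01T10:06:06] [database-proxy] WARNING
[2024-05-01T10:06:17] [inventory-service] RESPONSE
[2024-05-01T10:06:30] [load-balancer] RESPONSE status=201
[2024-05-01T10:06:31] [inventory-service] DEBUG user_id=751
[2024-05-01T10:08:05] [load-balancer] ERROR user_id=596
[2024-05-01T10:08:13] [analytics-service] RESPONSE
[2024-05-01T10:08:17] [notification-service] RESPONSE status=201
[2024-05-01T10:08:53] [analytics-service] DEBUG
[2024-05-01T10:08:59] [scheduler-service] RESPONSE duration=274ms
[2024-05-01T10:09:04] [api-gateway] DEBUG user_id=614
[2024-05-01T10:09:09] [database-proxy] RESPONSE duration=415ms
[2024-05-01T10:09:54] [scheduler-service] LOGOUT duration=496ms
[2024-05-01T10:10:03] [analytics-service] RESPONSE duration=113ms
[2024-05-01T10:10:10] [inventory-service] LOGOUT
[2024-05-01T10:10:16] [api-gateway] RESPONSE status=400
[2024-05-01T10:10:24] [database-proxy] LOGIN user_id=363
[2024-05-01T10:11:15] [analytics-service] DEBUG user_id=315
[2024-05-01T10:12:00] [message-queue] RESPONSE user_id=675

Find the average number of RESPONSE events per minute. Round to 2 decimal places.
1.08

To calculate the rate:

1. Count total RESPONSE events: 13
2. Total time period: 12 minutes
3. Rate = 13 / 12 = 1.08 events per minute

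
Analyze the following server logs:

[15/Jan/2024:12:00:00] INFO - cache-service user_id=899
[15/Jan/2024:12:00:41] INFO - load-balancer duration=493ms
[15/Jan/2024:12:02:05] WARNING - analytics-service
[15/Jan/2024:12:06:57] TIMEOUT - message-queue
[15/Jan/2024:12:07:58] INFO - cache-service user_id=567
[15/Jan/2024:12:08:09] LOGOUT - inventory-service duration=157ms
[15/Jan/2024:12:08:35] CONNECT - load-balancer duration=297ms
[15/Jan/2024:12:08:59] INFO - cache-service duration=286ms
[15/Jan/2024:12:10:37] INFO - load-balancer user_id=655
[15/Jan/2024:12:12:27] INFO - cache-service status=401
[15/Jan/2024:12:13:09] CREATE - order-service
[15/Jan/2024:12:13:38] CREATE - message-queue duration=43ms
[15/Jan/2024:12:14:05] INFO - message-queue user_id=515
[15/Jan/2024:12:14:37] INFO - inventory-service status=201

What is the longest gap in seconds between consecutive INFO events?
437

To find the longest gap:

1. Extract all INFO events in chronological order
2. Calculate time differences between consecutive events
3. Find the maximum difference
4. Longest gap: 437 seconds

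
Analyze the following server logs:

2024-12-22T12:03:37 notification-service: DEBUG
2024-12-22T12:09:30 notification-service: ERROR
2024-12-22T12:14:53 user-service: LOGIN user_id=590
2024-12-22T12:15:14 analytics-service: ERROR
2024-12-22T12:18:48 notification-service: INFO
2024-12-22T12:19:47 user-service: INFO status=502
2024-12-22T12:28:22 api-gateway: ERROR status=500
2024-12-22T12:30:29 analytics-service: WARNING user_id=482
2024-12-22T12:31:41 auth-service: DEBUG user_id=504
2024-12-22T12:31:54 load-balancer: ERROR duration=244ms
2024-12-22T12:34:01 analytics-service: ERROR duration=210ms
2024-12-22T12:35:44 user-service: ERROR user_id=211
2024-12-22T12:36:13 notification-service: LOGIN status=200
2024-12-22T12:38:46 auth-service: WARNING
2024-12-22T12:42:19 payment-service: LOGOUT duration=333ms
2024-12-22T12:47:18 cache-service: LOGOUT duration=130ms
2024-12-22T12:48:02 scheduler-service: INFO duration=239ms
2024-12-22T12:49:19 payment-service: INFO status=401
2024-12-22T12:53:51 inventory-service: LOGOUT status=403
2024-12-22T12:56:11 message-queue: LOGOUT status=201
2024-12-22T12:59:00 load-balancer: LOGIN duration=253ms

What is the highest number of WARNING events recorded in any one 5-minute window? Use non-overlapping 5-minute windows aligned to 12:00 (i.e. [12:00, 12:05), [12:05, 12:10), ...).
1

To find the burst window:

1. Divide the log period into non-overlapping 5-minute windows starting at 12:00
2. Count WARNING events in each window
3. Find the window with maximum count
4. Maximum events in a window: 1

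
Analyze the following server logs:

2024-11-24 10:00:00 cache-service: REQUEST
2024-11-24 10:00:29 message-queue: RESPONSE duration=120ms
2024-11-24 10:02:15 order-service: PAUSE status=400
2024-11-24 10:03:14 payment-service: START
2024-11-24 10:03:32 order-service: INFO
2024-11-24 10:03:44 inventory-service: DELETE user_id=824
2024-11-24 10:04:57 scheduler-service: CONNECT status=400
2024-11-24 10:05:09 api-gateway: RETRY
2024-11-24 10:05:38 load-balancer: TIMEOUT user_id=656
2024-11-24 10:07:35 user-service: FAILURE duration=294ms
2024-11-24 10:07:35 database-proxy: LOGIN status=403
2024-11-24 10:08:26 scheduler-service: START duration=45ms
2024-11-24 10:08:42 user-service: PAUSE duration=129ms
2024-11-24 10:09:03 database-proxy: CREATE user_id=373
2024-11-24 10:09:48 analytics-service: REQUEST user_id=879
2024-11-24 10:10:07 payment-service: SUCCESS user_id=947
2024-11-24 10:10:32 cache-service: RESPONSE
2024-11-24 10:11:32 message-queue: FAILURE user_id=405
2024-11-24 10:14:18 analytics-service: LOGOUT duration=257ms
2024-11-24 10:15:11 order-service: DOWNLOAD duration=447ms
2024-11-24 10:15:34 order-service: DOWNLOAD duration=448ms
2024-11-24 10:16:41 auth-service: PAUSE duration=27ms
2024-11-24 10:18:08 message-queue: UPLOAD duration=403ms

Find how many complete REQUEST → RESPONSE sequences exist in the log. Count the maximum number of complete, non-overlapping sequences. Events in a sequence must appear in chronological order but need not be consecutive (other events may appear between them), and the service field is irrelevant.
2

To count sequences:

1. Look for pattern: REQUEST → RESPONSE
2. Greedily scan the log in chronological order, matching each sequence element in turn (ignoring service)
3. Each time the full pattern completes, increment the count and restart matching from the next event
4. Complete non-overlapping sequences found: 2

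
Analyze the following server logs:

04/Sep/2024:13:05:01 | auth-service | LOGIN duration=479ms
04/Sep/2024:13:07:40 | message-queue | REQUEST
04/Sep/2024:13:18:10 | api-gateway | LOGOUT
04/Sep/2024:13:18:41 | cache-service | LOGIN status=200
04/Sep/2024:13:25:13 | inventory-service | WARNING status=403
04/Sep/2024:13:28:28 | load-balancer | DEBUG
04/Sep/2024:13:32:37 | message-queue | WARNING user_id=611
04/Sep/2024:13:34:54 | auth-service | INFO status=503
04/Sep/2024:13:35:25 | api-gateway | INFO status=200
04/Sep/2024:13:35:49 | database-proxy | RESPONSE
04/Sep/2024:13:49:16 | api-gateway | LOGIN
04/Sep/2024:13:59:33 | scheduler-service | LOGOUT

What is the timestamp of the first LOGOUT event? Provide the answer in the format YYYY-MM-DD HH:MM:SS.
2024-09-04 13:18:10

To find the first event:

1. Filter for all LOGOUT events
2. Sort by timestamp
3. Select the first one
4. Timestamp: 2024-09-04 13:18:10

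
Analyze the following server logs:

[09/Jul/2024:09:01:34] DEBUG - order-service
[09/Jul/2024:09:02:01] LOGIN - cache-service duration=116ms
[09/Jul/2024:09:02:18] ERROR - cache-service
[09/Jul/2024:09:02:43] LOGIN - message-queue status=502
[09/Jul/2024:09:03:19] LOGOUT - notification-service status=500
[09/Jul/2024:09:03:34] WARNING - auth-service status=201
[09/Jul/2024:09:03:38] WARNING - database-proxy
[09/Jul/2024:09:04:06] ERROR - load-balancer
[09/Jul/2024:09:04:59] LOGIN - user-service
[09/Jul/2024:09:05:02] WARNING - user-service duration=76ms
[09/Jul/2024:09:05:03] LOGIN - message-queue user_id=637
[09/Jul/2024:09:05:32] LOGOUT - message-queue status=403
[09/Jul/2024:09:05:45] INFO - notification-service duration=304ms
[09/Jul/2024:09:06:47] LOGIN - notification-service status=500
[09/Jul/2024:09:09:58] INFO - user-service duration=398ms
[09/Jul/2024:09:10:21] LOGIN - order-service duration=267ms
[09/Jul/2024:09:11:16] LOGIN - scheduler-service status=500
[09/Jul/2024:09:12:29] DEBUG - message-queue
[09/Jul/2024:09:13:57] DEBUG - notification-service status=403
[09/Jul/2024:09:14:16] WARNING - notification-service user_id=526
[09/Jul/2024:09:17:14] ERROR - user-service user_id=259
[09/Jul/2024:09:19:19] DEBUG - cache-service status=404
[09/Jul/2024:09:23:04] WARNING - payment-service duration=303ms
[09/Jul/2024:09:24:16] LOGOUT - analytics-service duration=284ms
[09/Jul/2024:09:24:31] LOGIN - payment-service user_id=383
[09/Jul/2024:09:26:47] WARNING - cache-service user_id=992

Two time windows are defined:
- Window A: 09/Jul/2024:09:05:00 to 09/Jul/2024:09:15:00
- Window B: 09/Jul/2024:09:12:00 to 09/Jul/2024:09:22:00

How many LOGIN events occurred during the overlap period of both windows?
0

To find overlap events:

1. Window A: 09/Jul/2024:09:05:00 to 09/Jul/2024:09:15:00
2. Window B: 09/Jul/2024:09:12:00 to 09/Jul/2024:09:22:00
3. Overlap period: 09/Jul/2024:09:12:00 to 09/Jul/2024:09:15:00
4. Count LOGIN events in overlap: 0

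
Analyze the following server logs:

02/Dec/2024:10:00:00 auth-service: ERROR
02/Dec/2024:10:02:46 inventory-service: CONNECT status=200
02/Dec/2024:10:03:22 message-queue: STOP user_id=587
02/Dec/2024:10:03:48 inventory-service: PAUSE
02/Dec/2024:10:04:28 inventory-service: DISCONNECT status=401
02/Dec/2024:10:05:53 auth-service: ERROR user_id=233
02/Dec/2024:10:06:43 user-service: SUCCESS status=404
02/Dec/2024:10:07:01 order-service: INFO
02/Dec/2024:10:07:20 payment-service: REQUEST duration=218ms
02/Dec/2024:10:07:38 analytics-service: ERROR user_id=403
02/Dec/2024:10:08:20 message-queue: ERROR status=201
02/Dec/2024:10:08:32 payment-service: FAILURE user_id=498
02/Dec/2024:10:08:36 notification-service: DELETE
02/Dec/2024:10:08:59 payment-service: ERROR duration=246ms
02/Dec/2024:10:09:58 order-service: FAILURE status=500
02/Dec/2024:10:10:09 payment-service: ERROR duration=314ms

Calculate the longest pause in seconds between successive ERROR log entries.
353

To find the longest gap:

1. Extract all ERROR events in chronological order
2. Calculate time differences between consecutive events
3. Find the maximum difference
4. Longest gap: 353 seconds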